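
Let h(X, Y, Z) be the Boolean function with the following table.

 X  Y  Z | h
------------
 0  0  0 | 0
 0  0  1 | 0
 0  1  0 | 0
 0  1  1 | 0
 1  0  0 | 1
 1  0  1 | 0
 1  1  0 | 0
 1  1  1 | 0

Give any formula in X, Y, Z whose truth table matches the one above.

h(X, Y, Z) = (X · Y') · Z'

h is 1 on exactly one input, (1,0,0), whose minterm is X·¬Y·¬Z. So h is just that conjunction.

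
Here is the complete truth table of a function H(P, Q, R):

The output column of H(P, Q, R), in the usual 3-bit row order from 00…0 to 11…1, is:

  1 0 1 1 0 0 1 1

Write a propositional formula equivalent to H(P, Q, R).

H(P, Q, R) = ((((P' · Q') · R) + ((P · Q') · R')) + ((P · Q') · R))'

H is 0 on only 3 rows — (0,0,1), (1,0,0), (1,0,1). Writing each as a minterm (¬P·¬Q·R, P·¬Q·¬R, P·¬Q·R) and OR-ing them characterizes exactly where H=0, so H is the negation of that disjunction.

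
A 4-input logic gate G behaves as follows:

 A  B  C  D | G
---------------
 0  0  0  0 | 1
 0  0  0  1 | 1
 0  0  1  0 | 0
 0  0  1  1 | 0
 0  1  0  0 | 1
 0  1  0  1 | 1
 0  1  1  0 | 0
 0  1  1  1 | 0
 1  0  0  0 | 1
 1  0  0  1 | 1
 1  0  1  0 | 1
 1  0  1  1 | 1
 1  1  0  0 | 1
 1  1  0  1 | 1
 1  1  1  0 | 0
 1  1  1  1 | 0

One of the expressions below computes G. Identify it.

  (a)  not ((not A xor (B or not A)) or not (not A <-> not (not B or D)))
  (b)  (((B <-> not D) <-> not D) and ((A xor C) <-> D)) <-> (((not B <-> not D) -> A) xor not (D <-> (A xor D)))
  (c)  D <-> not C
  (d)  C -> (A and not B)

(a) disagrees with G on (0,0,0,0) (formula → 0, table → 1); rule it out.
(b) disagrees with G on (0,0,0,1) (formula → 0, table → 1); rule it out.
(c) disagrees with G on (0,0,0,0) (formula → 0, table → 1); rule it out.
Only (d) survives; checking it on all 16 rows confirms it matches G.

d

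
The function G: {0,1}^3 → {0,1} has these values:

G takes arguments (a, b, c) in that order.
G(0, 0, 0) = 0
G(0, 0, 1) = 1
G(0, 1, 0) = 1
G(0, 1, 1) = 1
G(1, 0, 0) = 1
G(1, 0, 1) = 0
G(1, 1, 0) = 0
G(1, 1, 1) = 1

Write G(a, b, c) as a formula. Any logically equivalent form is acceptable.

G(a, b, c) = not ((((not a and not b) and not c) or ((a and not b) and c)) or ((a and b) and not c))

There are just 3 zero rows: (0,0,0), (1,0,1), (1,1,0). Their minterms are ¬a·¬b·¬c, a·¬b·c, a·b·¬c; the OR of those covers precisely the 0-outputs, and negating it yields G.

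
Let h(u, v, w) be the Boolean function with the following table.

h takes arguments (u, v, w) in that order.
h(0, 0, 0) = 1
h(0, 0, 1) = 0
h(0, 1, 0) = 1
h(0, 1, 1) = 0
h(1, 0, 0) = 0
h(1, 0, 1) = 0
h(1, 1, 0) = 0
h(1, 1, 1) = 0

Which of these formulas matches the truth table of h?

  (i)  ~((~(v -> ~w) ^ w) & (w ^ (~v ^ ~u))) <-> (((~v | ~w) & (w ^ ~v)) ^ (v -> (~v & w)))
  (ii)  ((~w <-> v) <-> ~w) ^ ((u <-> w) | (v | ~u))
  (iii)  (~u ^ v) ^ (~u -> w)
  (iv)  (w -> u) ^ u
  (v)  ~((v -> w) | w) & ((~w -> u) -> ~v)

iv

(i) fails at (0,0,0): the formula yields 0, h is 1.
(ii) fails at (0,0,1): the formula yields 1, h is 0.
(iii) fails at (0,1,0): the formula yields 0, h is 1.
(v) fails at (0,0,0): the formula yields 0, h is 1.
Only (iv) survives; checking it on all 8 rows confirms it matches h.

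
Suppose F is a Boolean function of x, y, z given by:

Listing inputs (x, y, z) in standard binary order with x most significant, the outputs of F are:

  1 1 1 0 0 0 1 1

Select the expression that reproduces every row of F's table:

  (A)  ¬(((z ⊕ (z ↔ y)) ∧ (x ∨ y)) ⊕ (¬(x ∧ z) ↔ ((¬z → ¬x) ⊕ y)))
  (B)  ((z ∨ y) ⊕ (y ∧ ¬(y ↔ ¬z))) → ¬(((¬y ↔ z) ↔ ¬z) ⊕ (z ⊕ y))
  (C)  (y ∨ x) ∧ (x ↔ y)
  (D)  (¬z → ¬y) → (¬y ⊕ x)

D

(A) fails at (0,0,0): the formula yields 0, F is 1.
(B) fails at (0,0,1): the formula yields 0, F is 1.
(C) fails at (0,0,0): the formula yields 0, F is 1.
Only (D) survives; checking it on all 8 rows confirms it matches F.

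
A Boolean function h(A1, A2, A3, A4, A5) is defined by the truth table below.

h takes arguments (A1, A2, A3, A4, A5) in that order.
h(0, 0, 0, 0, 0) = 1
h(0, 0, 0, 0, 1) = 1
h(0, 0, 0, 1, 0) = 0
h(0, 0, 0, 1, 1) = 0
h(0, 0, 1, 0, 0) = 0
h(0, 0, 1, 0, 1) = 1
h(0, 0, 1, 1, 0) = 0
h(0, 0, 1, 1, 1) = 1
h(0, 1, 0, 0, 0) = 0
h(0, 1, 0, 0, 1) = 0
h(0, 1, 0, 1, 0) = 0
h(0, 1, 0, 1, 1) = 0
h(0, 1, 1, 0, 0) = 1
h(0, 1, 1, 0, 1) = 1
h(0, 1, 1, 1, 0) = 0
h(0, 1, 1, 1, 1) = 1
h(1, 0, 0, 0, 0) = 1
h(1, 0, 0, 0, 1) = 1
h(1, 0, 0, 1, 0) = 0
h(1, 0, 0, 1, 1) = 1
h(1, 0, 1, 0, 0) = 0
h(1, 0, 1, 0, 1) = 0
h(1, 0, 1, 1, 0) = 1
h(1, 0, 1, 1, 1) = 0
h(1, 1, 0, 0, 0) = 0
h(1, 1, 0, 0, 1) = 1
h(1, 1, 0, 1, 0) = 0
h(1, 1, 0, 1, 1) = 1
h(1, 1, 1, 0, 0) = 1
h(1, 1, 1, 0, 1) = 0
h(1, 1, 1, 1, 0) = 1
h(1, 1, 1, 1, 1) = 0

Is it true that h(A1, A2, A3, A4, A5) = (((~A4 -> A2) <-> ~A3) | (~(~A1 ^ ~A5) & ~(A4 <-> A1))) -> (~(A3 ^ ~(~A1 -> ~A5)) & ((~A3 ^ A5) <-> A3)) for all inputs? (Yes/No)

No

Check the formula against h row by row:
  A1=0, A2=0, A3=0, A4=0, A5=0: formula gives 1, h = 1 ✓
  A1=0, A2=0, A3=0, A4=0, A5=1: formula gives 1, h = 1 ✓
  A1=0, A2=0, A3=0, A4=1, A5=0: formula gives 0, h = 0 ✓
  A1=0, A2=0, A3=0, A4=1, A5=1: formula gives 0, h = 0 ✓
  …
  A1=1, A2=0, A3=1, A4=1, A5=1: formula gives 1, but h = 0 ✗
Since they disagree at (1,0,1,1,1), the expression is not a correct formula for h.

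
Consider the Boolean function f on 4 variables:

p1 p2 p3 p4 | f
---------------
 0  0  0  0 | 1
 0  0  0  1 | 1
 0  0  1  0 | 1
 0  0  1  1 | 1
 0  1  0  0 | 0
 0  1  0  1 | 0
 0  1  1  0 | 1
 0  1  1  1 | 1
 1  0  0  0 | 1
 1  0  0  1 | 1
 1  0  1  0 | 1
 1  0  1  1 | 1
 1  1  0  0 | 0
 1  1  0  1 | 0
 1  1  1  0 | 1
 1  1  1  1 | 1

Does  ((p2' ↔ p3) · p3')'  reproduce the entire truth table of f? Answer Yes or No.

Yes

Test each input against both f and the formula:
  p1=0, p2=0, p3=0, p4=0: formula gives 1, f = 1 ✓
  p1=0, p2=0, p3=0, p4=1: formula gives 1, f = 1 ✓
  p1=0, p2=0, p3=1, p4=0: formula gives 1, f = 1 ✓
  p1=0, p2=0, p3=1, p4=1: formula gives 1, f = 1 ✓
  …and likewise for the remaining 12 rows.
No disagreement on any input; they are logically equivalent.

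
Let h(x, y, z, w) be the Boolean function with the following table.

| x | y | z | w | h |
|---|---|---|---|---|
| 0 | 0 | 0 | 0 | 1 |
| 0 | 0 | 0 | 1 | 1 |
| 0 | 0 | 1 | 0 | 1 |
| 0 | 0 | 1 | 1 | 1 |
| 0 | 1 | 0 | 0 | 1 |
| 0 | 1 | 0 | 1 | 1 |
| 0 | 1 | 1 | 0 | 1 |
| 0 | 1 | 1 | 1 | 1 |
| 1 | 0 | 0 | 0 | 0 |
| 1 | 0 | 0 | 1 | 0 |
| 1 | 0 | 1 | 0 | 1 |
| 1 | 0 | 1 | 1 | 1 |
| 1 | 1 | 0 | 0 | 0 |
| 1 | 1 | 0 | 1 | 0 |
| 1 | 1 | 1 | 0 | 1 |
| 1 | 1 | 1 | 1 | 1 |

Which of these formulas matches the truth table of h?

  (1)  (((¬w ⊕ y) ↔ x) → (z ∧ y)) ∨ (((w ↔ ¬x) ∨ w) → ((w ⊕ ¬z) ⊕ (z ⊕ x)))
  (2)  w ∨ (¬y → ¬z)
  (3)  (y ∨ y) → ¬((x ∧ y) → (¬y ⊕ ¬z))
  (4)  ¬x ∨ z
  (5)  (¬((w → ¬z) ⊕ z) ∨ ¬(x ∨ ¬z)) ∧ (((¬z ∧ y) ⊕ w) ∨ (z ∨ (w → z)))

4

(1) disagrees with h on (0,0,0,1) (formula → 0, table → 1); rule it out.
(2) disagrees with h on (0,0,1,0) (formula → 0, table → 1); rule it out.
(3) disagrees with h on (0,1,0,0) (formula → 0, table → 1); rule it out.
(5) disagrees with h on (0,0,0,0) (formula → 0, table → 1); rule it out.
(4) is the remaining candidate, and it agrees with h on all 16 inputs.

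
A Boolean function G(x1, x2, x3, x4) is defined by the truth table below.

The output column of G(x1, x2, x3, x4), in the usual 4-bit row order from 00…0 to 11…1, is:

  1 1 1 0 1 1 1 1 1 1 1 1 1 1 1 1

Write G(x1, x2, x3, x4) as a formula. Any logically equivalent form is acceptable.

G is 0 on exactly one input, (0,0,1,1), whose minterm is ¬x1·¬x2·x3·x4. So G is the negation of that single conjunction.

G(x1, x2, x3, x4) = not (((not x1 and not x2) and x3) and x4)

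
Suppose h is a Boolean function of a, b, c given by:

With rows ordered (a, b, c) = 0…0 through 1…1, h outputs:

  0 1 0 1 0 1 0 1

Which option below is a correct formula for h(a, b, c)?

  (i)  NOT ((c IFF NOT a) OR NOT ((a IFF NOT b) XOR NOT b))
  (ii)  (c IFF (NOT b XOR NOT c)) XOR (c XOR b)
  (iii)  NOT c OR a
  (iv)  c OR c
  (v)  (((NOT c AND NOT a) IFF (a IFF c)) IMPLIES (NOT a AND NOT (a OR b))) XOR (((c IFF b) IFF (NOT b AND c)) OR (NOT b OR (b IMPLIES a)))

iv

(i): at (0,0,0) it gives 1, but h = 0 — eliminated.
(ii): at (0,0,0) it gives 1, but h = 0 — eliminated.
(iii): at (0,0,0) it gives 1, but h = 0 — eliminated.
(v): at (0,0,1) it gives 0, but h = 1 — eliminated.
(iv) is the remaining candidate, and it agrees with h on all 8 inputs.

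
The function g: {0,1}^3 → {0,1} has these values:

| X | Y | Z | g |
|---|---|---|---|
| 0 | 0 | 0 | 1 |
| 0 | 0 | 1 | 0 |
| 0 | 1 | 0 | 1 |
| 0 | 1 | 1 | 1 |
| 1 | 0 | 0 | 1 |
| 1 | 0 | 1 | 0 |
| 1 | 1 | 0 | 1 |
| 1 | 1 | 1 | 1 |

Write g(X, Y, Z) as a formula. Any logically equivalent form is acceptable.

g(X, Y, Z) = ¬(((¬X ∧ ¬Y) ∧ Z) ∨ ((X ∧ ¬Y) ∧ Z))

The 0-rows are (0,0,1), (1,0,1). Take each as a conjunction (¬X·¬Y·Z, X·¬Y·Z), form their disjunction, and complement — that gives a formula that is 1 everywhere g is.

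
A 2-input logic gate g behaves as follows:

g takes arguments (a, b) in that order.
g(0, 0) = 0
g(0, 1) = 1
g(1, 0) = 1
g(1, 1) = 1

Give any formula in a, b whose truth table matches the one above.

The output is 1 whenever at least one input is 1 — the OR of all inputs.

g(a, b) = a | b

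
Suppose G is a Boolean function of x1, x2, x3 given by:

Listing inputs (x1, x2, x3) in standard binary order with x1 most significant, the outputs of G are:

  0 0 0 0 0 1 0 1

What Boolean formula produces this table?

The 1-rows are (1,0,1), (1,1,1). Each contributes one minterm — x1·¬x2·x3; x1·x2·x3 — and their disjunction is a sum-of-products form of G.

G(x1, x2, x3) = ((x1 ∧ ¬x2) ∧ x3) ∨ ((x1 ∧ x2) ∧ x3)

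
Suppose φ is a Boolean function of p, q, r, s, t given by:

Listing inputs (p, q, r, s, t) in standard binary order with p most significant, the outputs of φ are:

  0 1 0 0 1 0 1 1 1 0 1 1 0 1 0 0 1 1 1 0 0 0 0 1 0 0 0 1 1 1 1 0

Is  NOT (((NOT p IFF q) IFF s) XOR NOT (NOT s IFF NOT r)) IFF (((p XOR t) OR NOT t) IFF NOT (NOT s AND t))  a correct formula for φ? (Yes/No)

Yes

Evaluate NOT (((NOT p IFF q) IFF s) XOR NOT (NOT s IFF NOT r)) IFF (((p XOR t) OR NOT t) IFF NOT (NOT s AND t)) on each row and compare to φ:
  p=0, q=0, r=0, s=0, t=0: formula gives 0, φ = 0 ✓
  p=0, q=0, r=0, s=0, t=1: formula gives 1, φ = 1 ✓
  p=0, q=0, r=0, s=1, t=0: formula gives 0, φ = 0 ✓
  p=0, q=0, r=0, s=1, t=1: formula gives 0, φ = 0 ✓
  …and likewise for the remaining 28 rows.
All 32 rows match — the expression computes φ exactly.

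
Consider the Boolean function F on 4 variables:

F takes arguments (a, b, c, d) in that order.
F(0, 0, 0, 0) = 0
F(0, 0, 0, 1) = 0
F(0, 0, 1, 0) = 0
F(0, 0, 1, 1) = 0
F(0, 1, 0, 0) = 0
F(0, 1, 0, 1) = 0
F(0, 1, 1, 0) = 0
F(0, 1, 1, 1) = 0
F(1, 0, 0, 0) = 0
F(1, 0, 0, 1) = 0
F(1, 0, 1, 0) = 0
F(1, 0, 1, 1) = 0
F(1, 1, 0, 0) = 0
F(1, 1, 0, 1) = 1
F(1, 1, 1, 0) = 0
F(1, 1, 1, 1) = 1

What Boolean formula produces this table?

The 1-rows are (1,1,0,1), (1,1,1,1). Each contributes one minterm — a·b·¬c·d; a·b·c·d — and their disjunction is a sum-of-products form of F.

F(a, b, c, d) = (((a and b) and not c) and d) or (((a and b) and c) and d)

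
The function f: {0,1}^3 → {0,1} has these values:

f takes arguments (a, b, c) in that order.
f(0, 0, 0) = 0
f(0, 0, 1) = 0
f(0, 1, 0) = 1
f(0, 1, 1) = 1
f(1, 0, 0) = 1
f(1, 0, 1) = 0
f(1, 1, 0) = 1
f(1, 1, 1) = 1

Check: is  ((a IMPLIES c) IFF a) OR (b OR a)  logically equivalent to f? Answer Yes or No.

Evaluate ((a IMPLIES c) IFF a) OR (b OR a) on each row and compare to f:
  a=0, b=0, c=0: formula gives 0, f = 0 ✓
  a=0, b=0, c=1: formula gives 0, f = 0 ✓
  a=0, b=1, c=0: formula gives 1, f = 1 ✓
  a=0, b=1, c=1: formula gives 1, f = 1 ✓
  a=1, b=0, c=0: formula gives 1, f = 1 ✓
  a=1, b=0, c=1: formula gives 1, but f = 0 ✗
A single disagreement suffices: at (1,0,1) they differ, so the formula does not compute f.

No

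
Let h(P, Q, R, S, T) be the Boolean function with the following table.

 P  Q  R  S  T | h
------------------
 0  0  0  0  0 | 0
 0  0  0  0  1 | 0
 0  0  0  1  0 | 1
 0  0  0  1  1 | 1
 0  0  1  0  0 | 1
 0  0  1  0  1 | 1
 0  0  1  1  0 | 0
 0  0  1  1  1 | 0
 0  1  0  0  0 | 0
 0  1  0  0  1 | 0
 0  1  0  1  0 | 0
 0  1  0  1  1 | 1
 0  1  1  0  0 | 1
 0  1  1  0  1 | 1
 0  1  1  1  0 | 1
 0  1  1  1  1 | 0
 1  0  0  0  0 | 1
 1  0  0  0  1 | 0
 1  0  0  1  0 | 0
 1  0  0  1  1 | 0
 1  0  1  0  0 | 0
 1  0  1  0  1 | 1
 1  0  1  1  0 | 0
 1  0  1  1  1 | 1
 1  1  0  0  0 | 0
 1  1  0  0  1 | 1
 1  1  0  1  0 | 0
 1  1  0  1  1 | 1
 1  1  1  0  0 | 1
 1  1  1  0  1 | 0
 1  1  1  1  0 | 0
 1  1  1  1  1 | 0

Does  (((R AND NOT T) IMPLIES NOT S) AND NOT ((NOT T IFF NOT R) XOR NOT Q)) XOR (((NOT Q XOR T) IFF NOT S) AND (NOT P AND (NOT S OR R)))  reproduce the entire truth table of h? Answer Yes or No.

No

Test each input against both h and the formula:
  P=0, Q=0, R=0, S=0, T=0: formula gives 0, h = 0 ✓
  P=0, Q=0, R=0, S=0, T=1: formula gives 0, h = 0 ✓
  P=0, Q=0, R=0, S=1, T=0: formula gives 1, h = 1 ✓
  P=0, Q=0, R=0, S=1, T=1: formula gives 0, but h = 1 ✗
Row (0,0,0,1,1) is a counterexample, so the formula is not equivalent to h.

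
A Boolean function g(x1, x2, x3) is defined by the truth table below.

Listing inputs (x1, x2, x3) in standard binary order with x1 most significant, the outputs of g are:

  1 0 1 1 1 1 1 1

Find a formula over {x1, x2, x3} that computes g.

g(x1, x2, x3) = ~((~x1 & ~x2) & x3)

g is 0 on exactly one input, (0,0,1), whose minterm is ¬x1·¬x2·x3. So g is the negation of that single conjunction.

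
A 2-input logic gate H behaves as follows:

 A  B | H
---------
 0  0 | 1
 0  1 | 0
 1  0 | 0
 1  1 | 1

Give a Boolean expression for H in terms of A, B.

H(A, B) = not (A xor B)

The output is 1 exactly when an even number of inputs are 1 — the complement of 2-way XOR.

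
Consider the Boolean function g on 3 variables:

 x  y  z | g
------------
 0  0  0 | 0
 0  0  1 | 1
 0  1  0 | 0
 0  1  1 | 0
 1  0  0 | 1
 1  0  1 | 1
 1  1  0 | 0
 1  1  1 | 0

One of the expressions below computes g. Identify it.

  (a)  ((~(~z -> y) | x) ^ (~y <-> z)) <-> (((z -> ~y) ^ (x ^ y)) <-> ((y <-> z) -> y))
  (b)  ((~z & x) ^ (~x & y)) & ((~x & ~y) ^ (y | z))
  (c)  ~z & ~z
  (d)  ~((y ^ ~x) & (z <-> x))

(b) disagrees with g on (0,0,1) (formula → 0, table → 1); rule it out.
(c) disagrees with g on (0,0,0) (formula → 1, table → 0); rule it out.
(d) disagrees with g on (0,1,0) (formula → 1, table → 0); rule it out.
Only (a) survives; checking it on all 8 rows confirms it matches g.

a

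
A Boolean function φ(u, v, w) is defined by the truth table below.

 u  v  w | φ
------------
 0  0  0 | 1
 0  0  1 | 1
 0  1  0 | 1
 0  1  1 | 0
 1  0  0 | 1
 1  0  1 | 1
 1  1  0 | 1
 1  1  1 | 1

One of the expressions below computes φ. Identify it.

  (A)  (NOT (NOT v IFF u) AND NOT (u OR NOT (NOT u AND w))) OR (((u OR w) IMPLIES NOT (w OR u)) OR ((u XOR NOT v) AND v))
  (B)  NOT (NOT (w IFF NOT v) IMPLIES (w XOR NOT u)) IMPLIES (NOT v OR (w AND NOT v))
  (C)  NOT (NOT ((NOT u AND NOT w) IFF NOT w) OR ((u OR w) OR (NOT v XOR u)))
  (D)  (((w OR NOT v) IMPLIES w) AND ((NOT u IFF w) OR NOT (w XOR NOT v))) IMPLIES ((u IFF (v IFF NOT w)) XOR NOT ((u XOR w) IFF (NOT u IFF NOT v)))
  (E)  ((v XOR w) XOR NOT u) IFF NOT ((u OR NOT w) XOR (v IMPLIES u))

B

(A) fails at (1,0,0): the formula yields 0, φ is 1.
(C) fails at (0,0,0): the formula yields 0, φ is 1.
(D) fails at (0,0,1): the formula yields 0, φ is 1.
(E) fails at (0,1,1): the formula yields 1, φ is 0.
That leaves (B). Evaluating it on every row reproduces the table of φ exactly.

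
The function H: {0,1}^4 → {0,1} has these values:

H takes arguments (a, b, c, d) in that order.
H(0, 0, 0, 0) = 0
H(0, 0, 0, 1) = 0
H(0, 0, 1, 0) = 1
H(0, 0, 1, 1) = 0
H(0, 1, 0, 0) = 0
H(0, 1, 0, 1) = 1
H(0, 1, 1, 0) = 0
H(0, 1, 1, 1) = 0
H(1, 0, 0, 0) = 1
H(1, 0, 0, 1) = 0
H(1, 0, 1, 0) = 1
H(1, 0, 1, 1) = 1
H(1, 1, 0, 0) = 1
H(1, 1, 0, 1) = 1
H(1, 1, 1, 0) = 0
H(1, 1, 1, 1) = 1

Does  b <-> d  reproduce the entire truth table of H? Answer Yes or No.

Check the formula against H row by row:
  a=0, b=0, c=0, d=0: formula gives 1, but H = 0 ✗
Since they disagree at (0,0,0,0), the expression is not a correct formula for H.

No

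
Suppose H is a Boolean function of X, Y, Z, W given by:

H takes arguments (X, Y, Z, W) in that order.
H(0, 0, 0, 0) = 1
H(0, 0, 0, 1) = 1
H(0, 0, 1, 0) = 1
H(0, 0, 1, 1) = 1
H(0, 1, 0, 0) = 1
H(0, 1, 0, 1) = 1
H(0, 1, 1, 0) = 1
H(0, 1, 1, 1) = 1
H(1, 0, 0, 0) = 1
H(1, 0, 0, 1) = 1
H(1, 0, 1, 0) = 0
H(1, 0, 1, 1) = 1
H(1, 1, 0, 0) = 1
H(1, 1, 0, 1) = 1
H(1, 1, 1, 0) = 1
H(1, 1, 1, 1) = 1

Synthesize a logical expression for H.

H(X, Y, Z, W) = not (((X and not Y) and Z) and not W)

H is 0 on exactly one input, (1,0,1,0), whose minterm is X·¬Y·Z·¬W. So H is the negation of that single conjunction.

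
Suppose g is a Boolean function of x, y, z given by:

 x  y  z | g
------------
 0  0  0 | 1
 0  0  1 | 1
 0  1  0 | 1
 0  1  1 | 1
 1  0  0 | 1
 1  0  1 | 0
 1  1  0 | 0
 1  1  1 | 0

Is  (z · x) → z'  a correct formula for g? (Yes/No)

Evaluate (z · x) → z' on each row and compare to g:
  x=0, y=0, z=0: formula gives 1, g = 1 ✓
  x=0, y=0, z=1: formula gives 1, g = 1 ✓
  x=0, y=1, z=0: formula gives 1, g = 1 ✓
  x=0, y=1, z=1: formula gives 1, g = 1 ✓
  x=1, y=0, z=0: formula gives 1, g = 1 ✓
  …
  x=1, y=1, z=0: formula gives 1, but g = 0 ✗
Since they disagree at (1,1,0), the expression is not a correct formula for g.

No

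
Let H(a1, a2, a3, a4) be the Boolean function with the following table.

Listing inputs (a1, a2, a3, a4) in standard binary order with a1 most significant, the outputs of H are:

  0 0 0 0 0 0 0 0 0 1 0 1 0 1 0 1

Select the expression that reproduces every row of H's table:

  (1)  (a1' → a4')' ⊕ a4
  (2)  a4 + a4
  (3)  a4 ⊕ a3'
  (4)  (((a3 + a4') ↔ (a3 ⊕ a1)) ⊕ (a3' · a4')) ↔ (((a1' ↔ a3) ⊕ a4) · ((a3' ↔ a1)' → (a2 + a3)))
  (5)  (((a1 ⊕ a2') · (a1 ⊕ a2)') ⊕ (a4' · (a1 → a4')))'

(2) disagrees with H on (0,0,0,1) (formula → 1, table → 0); rule it out.
(3) disagrees with H on (0,0,0,0) (formula → 1, table → 0); rule it out.
(4) disagrees with H on (0,0,1,0) (formula → 1, table → 0); rule it out.
(5) disagrees with H on (0,0,0,0) (formula → 1, table → 0); rule it out.
(1) is the remaining candidate, and it agrees with H on all 16 inputs.

1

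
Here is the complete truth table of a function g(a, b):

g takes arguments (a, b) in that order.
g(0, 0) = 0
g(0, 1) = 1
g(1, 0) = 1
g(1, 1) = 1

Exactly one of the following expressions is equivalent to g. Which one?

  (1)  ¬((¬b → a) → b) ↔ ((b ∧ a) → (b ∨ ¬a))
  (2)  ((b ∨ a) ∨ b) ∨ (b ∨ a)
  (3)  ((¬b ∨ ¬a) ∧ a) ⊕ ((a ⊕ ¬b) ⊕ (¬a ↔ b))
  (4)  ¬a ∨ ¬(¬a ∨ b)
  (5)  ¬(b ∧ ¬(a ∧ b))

2

(1) disagrees with g on (0,1) (formula → 0, table → 1); rule it out.
(3) disagrees with g on (0,0) (formula → 1, table → 0); rule it out.
(4) disagrees with g on (0,0) (formula → 1, table → 0); rule it out.
(5) disagrees with g on (0,0) (formula → 1, table → 0); rule it out.
That leaves (2). Evaluating it on every row reproduces the table of g exactly.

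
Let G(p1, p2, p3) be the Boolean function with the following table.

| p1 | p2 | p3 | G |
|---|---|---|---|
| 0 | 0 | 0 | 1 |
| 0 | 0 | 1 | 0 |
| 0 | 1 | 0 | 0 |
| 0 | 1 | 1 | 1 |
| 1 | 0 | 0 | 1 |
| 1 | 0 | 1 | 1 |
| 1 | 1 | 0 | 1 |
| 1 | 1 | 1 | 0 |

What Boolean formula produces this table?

G(p1, p2, p3) = NOT ((((NOT p1 AND NOT p2) AND p3) OR ((NOT p1 AND p2) AND NOT p3)) OR ((p1 AND p2) AND p3))

The 0-rows are (0,0,1), (0,1,0), (1,1,1). Take each as a conjunction (¬p1·¬p2·p3, ¬p1·p2·¬p3, p1·p2·p3), form their disjunction, and complement — that gives a formula that is 1 everywhere G is.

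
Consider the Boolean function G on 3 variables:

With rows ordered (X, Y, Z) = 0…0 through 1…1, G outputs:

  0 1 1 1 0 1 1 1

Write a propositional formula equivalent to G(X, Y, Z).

G(X, Y, Z) = NOT (((NOT X AND NOT Y) AND NOT Z) OR ((X AND NOT Y) AND NOT Z))

The 0-rows are (0,0,0), (1,0,0). Take each as a conjunction (¬X·¬Y·¬Z, X·¬Y·¬Z), form their disjunction, and complement — that gives a formula that is 1 everywhere G is.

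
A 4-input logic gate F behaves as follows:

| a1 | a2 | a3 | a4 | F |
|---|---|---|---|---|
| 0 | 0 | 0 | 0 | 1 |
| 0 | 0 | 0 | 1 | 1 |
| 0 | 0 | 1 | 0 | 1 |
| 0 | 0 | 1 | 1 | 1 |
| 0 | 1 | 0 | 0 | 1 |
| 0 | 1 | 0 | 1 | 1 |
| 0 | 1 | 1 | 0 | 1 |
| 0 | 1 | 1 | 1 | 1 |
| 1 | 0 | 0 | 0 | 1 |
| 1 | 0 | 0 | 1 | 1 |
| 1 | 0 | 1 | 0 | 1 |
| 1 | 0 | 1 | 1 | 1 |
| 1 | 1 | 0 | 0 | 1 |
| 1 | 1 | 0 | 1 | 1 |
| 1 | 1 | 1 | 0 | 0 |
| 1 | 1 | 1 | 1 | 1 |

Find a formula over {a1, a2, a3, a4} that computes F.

F is 0 on exactly one input, (1,1,1,0), whose minterm is a1·a2·a3·¬a4. So F is the negation of that single conjunction.

F(a1, a2, a3, a4) = ~(((a1 & a2) & a3) & ~a4)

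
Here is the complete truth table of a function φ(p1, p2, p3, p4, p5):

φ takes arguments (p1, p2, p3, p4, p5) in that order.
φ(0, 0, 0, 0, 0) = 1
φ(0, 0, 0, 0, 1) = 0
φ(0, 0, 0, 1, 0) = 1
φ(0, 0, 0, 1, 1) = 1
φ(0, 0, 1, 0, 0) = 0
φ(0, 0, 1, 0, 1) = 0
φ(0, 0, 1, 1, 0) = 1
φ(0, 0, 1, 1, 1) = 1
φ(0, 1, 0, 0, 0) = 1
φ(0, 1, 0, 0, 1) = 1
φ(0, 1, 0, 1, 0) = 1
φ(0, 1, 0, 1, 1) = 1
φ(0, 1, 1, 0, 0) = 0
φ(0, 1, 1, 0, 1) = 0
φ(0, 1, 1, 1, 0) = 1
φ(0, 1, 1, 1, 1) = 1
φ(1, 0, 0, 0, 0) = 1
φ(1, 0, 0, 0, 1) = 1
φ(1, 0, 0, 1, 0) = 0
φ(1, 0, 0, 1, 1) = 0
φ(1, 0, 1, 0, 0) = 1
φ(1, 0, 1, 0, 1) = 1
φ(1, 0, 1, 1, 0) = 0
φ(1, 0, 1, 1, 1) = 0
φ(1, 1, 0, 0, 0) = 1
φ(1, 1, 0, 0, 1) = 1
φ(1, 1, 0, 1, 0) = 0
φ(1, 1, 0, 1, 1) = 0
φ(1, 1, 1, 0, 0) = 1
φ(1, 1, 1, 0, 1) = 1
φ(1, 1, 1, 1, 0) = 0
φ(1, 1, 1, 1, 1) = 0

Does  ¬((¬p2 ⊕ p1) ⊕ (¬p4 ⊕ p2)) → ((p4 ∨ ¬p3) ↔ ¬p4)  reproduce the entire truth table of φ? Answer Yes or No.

No

Test each input against both φ and the formula:
  p1=0, p2=0, p3=0, p4=0, p5=0: formula gives 1, φ = 1 ✓
  p1=0, p2=0, p3=0, p4=0, p5=1: formula gives 1, but φ = 0 ✗
Since they disagree at (0,0,0,0,1), the expression is not a correct formula for φ.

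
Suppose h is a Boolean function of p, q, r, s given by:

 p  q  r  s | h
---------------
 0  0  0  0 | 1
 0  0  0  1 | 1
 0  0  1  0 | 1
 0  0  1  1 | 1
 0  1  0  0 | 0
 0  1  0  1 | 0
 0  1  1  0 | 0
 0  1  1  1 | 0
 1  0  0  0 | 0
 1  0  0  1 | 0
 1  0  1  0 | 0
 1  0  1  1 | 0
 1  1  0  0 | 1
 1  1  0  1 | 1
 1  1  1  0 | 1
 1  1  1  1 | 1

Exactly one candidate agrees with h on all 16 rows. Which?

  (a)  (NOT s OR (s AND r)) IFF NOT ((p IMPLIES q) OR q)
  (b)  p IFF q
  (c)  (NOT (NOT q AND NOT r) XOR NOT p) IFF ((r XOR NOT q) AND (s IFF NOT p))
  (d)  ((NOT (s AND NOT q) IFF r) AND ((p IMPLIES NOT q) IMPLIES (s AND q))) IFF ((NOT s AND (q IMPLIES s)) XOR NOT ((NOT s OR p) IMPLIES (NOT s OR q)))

(a) fails at (0,0,0,0): the formula yields 0, h is 1.
(c) fails at (0,0,0,0): the formula yields 0, h is 1.
(d) fails at (0,0,0,0): the formula yields 0, h is 1.
Only (b) survives; checking it on all 16 rows confirms it matches h.

b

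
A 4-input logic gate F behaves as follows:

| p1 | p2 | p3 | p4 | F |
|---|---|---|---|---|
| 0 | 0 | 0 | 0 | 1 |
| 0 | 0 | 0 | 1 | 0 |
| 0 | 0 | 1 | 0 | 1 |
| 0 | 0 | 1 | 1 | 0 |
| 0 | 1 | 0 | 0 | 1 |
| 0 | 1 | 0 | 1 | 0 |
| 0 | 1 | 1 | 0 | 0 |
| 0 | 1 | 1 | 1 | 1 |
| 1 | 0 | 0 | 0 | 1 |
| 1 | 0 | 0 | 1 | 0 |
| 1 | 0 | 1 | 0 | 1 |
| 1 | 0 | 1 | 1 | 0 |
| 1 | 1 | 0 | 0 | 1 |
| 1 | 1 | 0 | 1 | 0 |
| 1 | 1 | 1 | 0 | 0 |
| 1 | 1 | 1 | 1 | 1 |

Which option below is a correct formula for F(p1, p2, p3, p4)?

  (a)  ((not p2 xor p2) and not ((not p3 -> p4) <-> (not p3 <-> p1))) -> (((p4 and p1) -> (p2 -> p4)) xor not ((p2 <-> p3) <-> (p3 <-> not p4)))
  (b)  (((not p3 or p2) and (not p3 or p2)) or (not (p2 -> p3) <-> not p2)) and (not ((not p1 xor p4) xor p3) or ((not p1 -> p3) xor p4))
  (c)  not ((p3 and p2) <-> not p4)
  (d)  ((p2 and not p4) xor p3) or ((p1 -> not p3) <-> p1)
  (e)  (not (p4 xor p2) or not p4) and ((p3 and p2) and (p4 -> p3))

c

(a) disagrees with F on (0,0,0,1) (formula → 1, table → 0); rule it out.
(b) disagrees with F on (0,0,0,0) (formula → 0, table → 1); rule it out.
(d) disagrees with F on (0,0,0,0) (formula → 0, table → 1); rule it out.
(e) disagrees with F on (0,0,0,0) (formula → 0, table → 1); rule it out.
(c) is the remaining candidate, and it agrees with F on all 16 inputs.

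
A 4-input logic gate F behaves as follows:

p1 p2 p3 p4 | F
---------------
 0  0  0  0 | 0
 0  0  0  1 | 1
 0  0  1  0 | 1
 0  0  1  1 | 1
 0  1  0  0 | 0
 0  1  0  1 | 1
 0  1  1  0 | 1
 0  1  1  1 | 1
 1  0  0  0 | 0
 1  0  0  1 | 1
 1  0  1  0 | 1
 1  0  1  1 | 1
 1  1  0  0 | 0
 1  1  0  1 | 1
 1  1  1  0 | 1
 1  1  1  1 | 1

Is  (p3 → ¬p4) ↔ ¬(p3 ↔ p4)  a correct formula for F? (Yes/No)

Yes

Evaluate (p3 → ¬p4) ↔ ¬(p3 ↔ p4) on each row and compare to F:
  p1=0, p2=0, p3=0, p4=0: formula gives 0, F = 0 ✓
  p1=0, p2=0, p3=0, p4=1: formula gives 1, F = 1 ✓
  p1=0, p2=0, p3=1, p4=0: formula gives 1, F = 1 ✓
  p1=0, p2=0, p3=1, p4=1: formula gives 1, F = 1 ✓
  …and likewise for the remaining 12 rows.
All 16 rows match — the expression computes F exactly.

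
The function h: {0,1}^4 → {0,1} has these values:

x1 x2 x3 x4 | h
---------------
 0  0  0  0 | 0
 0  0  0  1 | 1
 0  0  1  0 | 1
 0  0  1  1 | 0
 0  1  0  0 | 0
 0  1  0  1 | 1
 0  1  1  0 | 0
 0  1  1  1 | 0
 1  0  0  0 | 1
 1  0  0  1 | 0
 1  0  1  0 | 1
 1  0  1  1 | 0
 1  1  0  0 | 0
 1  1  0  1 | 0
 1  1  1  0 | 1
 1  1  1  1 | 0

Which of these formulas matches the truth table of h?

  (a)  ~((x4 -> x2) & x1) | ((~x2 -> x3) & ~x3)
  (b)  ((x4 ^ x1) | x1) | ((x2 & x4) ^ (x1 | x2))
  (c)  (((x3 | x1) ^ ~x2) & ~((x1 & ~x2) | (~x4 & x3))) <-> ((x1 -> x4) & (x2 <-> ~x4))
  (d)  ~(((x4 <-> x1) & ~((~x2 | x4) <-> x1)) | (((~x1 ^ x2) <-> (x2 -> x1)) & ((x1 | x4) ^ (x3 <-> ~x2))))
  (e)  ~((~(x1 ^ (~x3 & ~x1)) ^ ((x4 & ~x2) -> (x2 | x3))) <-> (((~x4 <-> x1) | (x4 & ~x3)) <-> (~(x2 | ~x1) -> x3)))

(a) disagrees with h on (0,0,0,0) (formula → 1, table → 0); rule it out.
(b) disagrees with h on (0,0,1,0) (formula → 0, table → 1); rule it out.
(d) disagrees with h on (0,0,0,1) (formula → 0, table → 1); rule it out.
(e) disagrees with h on (0,0,0,0) (formula → 1, table → 0); rule it out.
(c) is the remaining candidate, and it agrees with h on all 16 inputs.

c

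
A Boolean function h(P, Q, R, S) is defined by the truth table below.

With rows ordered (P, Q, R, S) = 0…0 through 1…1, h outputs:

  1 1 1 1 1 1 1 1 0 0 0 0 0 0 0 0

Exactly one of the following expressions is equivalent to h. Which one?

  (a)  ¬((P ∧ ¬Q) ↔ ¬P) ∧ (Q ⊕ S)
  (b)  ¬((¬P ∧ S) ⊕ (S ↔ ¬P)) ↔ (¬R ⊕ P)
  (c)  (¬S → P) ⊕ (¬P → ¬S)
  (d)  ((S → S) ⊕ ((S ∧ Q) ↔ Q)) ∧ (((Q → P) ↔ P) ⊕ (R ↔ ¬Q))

c

(a) disagrees with h on (0,0,0,0) (formula → 0, table → 1); rule it out.
(b) disagrees with h on (0,0,1,0) (formula → 0, table → 1); rule it out.
(d) disagrees with h on (0,0,0,0) (formula → 0, table → 1); rule it out.
Only (c) survives; checking it on all 16 rows confirms it matches h.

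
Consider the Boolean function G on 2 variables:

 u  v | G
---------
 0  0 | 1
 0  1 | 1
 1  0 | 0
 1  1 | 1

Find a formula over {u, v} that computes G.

G(u, v) = u IMPLIES v

This is u → v (false only at 1,0).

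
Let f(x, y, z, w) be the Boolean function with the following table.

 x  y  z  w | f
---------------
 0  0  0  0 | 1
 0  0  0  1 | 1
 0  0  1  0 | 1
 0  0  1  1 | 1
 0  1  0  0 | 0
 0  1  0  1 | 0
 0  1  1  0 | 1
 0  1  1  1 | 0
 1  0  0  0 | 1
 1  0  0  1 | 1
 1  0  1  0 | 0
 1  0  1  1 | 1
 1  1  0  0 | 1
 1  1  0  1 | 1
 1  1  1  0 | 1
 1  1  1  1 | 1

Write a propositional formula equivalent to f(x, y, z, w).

f is 0 on only 4 rows — (0,1,0,0), (0,1,0,1), (0,1,1,1), (1,0,1,0). Writing each as a minterm (¬x·y·¬z·¬w, ¬x·y·¬z·w, ¬x·y·z·w, x·¬y·z·¬w) and OR-ing them characterizes exactly where f=0, so f is the negation of that disjunction.

f(x, y, z, w) = ((((((x' · y) · z') · w') + (((x' · y) · z') · w)) + (((x' · y) · z) · w)) + (((x · y') · z) · w'))'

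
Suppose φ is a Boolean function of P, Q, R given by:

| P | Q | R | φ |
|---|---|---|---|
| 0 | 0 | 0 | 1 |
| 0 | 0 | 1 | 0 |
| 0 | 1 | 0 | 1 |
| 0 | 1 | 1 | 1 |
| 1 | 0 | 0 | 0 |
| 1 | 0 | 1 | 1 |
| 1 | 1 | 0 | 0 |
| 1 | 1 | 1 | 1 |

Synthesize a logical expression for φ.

φ(P, Q, R) = ((((P' · Q') · R) + ((P · Q') · R')) + ((P · Q) · R'))'

The 0-rows are (0,0,1), (1,0,0), (1,1,0). Take each as a conjunction (¬P·¬Q·R, P·¬Q·¬R, P·Q·¬R), form their disjunction, and complement — that gives a formula that is 1 everywhere φ is.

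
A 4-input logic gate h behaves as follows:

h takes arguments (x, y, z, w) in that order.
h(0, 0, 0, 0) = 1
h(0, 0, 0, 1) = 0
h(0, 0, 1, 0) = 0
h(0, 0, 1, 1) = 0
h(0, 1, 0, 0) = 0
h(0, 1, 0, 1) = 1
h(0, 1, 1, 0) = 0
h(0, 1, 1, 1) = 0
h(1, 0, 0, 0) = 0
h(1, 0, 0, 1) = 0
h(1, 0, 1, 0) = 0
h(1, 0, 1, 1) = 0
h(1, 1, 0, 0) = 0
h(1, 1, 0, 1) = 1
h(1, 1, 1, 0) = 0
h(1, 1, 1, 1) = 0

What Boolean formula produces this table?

h(x, y, z, w) = ((((x' · y') · z') · w') + (((x' · y) · z') · w)) + (((x · y) · z') · w)

h=1 on 3 inputs: (0,0,0,0), (0,1,0,1), (1,1,0,1). Reading each as a conjunction of literals (¬x·¬y·¬z·¬w, ¬x·y·¬z·w, x·y·¬z·w) and taking the OR gives the canonical DNF.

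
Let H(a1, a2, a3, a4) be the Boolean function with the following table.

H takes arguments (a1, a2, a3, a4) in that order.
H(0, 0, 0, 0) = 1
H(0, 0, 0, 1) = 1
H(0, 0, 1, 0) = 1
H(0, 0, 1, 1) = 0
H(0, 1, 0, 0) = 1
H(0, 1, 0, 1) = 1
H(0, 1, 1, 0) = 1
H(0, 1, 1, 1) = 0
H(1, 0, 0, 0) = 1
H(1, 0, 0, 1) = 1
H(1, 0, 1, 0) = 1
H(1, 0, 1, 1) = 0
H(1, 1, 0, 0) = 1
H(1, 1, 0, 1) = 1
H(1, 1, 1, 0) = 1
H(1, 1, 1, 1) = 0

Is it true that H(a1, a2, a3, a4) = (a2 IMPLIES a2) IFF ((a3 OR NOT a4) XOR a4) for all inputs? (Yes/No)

Yes

Evaluate (a2 IMPLIES a2) IFF ((a3 OR NOT a4) XOR a4) on each row and compare to H:
  a1=0, a2=0, a3=0, a4=0: formula gives 1, H = 1 ✓
  a1=0, a2=0, a3=0, a4=1: formula gives 1, H = 1 ✓
  a1=0, a2=0, a3=1, a4=0: formula gives 1, H = 1 ✓
  a1=0, a2=0, a3=1, a4=1: formula gives 0, H = 0 ✓
  …and likewise for the remaining 12 rows.
All 16 rows match — the expression computes H exactly.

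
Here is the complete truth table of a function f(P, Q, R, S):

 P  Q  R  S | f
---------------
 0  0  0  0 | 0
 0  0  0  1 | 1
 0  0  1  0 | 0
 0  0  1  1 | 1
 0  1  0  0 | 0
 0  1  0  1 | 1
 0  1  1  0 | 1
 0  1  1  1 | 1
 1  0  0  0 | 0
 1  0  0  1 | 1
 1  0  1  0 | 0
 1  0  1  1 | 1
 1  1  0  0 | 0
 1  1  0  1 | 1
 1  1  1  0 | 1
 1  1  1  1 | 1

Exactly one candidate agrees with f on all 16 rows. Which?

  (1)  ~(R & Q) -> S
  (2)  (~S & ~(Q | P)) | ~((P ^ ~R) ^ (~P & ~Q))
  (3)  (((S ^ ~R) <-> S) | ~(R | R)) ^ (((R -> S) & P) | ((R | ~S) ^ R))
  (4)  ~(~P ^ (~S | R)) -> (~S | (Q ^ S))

(2) disagrees with f on (0,0,0,0) (formula → 1, table → 0); rule it out.
(3) disagrees with f on (0,0,1,0) (formula → 1, table → 0); rule it out.
(4) disagrees with f on (0,0,0,0) (formula → 1, table → 0); rule it out.
Only (1) survives; checking it on all 16 rows confirms it matches f.

1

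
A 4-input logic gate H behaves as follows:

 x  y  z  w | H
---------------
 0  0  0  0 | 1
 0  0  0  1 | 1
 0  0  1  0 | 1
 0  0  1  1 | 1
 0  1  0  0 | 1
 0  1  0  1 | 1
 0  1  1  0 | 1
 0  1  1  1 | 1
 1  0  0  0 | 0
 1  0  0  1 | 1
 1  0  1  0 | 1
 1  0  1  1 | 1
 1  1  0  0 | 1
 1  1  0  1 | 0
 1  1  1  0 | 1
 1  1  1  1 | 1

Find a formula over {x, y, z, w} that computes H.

H is 0 on only 2 rows — (1,0,0,0), (1,1,0,1). Writing each as a minterm (x·¬y·¬z·¬w, x·y·¬z·w) and OR-ing them characterizes exactly where H=0, so H is the negation of that disjunction.

H(x, y, z, w) = not ((((x and not y) and not z) and not w) or (((x and y) and not z) and w))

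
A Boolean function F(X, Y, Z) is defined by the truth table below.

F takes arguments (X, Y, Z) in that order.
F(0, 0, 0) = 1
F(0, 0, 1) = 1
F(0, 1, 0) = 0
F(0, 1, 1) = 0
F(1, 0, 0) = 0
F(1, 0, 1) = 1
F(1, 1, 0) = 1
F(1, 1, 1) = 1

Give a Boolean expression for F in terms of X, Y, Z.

F is 0 on only 3 rows — (0,1,0), (0,1,1), (1,0,0). Writing each as a minterm (¬X·Y·¬Z, ¬X·Y·Z, X·¬Y·¬Z) and OR-ing them characterizes exactly where F=0, so F is the negation of that disjunction.

F(X, Y, Z) = ((((X' · Y) · Z') + ((X' · Y) · Z)) + ((X · Y') · Z'))'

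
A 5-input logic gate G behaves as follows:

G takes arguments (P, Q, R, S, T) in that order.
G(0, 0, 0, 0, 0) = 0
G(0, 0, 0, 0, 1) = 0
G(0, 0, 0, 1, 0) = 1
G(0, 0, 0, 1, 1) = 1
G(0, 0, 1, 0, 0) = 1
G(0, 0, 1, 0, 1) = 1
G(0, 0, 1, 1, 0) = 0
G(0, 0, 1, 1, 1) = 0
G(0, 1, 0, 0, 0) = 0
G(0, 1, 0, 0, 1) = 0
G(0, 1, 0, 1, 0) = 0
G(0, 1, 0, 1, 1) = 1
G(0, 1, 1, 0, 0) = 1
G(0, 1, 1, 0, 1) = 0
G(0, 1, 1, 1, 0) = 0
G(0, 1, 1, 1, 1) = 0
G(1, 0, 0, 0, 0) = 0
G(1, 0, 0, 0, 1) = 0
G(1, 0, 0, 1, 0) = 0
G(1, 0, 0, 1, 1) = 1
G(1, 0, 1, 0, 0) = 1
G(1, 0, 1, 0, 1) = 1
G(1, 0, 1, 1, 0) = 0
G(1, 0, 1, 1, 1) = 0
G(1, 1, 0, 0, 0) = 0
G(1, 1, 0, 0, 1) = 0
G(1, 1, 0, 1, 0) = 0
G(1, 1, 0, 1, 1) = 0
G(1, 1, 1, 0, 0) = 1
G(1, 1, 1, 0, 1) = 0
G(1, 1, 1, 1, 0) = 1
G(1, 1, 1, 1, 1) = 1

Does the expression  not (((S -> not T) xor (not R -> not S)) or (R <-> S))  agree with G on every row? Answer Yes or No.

No

Test each input against both G and the formula:
  P=0, Q=0, R=0, S=0, T=0: formula gives 0, G = 0 ✓
  P=0, Q=0, R=0, S=0, T=1: formula gives 0, G = 0 ✓
  P=0, Q=0, R=0, S=1, T=0: formula gives 0, but G = 1 ✗
A single disagreement suffices: at (0,0,0,1,0) they differ, so the formula does not compute G.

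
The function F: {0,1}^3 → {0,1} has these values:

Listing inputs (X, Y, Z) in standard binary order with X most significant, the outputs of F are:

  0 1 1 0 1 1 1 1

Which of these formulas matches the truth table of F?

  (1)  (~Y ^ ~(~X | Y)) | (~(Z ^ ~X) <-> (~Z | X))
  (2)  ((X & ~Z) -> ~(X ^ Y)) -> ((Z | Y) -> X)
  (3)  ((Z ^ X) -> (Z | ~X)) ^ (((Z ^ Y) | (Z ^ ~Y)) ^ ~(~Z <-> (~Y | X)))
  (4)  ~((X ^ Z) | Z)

3

(1) fails at (0,0,0): the formula yields 1, F is 0.
(2) fails at (0,0,0): the formula yields 1, F is 0.
(4) fails at (0,0,0): the formula yields 1, F is 0.
Only (3) survives; checking it on all 8 rows confirms it matches F.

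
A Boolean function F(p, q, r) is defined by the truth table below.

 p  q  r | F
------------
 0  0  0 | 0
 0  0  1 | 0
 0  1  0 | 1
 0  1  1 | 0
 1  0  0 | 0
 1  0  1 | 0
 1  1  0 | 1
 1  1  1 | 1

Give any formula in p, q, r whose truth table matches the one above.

F(p, q, r) = (((NOT p AND q) AND NOT r) OR ((p AND q) AND NOT r)) OR ((p AND q) AND r)

Collect the rows where F=1 — (0,1,0), (1,1,0), (1,1,1) — and write one minterm per row: ¬p·q·¬r, p·q·¬r, p·q·r. Their union (logical OR) reproduces the table exactly.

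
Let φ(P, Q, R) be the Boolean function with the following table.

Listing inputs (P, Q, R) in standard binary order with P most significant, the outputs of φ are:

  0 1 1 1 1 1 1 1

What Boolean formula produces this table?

φ(P, Q, R) = (P ∨ Q) ∨ R

The output is 1 whenever at least one input is 1 — the OR of all inputs.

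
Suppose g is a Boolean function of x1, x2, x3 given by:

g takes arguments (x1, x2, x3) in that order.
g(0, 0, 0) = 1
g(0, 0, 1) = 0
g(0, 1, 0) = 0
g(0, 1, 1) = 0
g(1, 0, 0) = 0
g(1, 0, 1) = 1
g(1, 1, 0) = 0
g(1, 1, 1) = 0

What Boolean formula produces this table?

g(x1, x2, x3) = ((~x1 & ~x2) & ~x3) | ((x1 & ~x2) & x3)

The 1-rows are (0,0,0), (1,0,1). Each contributes one minterm — ¬x1·¬x2·¬x3; x1·¬x2·x3 — and their disjunction is a sum-of-products form of g.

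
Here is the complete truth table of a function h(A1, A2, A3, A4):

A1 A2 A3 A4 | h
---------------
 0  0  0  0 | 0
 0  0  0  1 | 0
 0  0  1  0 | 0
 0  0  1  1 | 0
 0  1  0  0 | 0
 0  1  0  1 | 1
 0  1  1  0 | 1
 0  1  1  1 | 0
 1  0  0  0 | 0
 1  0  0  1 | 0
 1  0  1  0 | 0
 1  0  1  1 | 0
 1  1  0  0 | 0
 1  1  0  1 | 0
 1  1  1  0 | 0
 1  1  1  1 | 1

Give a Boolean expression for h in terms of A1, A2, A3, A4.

h(A1, A2, A3, A4) = ((((NOT A1 AND A2) AND NOT A3) AND A4) OR (((NOT A1 AND A2) AND A3) AND NOT A4)) OR (((A1 AND A2) AND A3) AND A4)

Collect the rows where h=1 — (0,1,0,1), (0,1,1,0), (1,1,1,1) — and write one minterm per row: ¬A1·A2·¬A3·A4, ¬A1·A2·A3·¬A4, A1·A2·A3·A4. Their union (logical OR) reproduces the table exactly.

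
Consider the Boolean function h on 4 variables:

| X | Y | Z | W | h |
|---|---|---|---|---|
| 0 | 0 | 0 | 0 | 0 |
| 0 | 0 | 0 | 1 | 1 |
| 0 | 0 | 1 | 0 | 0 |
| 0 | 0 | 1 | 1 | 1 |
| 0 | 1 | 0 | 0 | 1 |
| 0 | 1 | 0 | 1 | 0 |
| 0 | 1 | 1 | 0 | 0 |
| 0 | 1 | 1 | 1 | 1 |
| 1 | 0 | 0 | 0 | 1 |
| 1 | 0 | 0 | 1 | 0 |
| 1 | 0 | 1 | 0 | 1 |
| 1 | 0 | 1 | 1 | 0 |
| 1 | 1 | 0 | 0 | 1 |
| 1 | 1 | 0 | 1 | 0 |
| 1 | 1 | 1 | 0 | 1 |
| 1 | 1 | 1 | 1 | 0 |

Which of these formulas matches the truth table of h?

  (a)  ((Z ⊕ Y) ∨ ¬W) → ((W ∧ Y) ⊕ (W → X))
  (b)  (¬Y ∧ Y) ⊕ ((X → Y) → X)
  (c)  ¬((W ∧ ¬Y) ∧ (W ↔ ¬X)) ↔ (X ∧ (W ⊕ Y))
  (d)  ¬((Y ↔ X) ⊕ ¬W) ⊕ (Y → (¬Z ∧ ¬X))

(a) disagrees with h on (0,0,0,0) (formula → 1, table → 0); rule it out.
(b) disagrees with h on (0,0,0,1) (formula → 0, table → 1); rule it out.
(c) disagrees with h on (0,1,0,0) (formula → 0, table → 1); rule it out.
(d) is the remaining candidate, and it agrees with h on all 16 inputs.

d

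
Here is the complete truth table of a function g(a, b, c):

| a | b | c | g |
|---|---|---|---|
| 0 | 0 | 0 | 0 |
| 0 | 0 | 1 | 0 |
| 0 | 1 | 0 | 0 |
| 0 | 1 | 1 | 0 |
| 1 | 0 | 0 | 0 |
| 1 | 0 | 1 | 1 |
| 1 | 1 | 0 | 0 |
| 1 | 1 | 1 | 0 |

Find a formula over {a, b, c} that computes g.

g(a, b, c) = (a · b') · c

g is 1 on exactly one input, (1,0,1), whose minterm is a·¬b·c. So g is just that conjunction.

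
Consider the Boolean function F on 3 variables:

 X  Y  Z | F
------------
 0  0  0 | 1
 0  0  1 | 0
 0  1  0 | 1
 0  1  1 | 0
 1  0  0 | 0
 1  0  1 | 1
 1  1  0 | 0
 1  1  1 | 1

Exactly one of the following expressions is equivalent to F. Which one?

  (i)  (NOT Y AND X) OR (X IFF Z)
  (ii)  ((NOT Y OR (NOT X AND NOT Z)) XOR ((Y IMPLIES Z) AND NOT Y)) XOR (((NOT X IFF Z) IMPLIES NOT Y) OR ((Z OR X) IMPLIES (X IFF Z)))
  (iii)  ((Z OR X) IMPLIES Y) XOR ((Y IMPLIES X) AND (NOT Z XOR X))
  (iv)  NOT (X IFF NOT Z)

iv

(i): at (1,0,0) it gives 1, but F = 0 — eliminated.
(ii): at (0,0,1) it gives 1, but F = 0 — eliminated.
(iii): at (0,0,0) it gives 0, but F = 1 — eliminated.
(iv) is the remaining candidate, and it agrees with F on all 8 inputs.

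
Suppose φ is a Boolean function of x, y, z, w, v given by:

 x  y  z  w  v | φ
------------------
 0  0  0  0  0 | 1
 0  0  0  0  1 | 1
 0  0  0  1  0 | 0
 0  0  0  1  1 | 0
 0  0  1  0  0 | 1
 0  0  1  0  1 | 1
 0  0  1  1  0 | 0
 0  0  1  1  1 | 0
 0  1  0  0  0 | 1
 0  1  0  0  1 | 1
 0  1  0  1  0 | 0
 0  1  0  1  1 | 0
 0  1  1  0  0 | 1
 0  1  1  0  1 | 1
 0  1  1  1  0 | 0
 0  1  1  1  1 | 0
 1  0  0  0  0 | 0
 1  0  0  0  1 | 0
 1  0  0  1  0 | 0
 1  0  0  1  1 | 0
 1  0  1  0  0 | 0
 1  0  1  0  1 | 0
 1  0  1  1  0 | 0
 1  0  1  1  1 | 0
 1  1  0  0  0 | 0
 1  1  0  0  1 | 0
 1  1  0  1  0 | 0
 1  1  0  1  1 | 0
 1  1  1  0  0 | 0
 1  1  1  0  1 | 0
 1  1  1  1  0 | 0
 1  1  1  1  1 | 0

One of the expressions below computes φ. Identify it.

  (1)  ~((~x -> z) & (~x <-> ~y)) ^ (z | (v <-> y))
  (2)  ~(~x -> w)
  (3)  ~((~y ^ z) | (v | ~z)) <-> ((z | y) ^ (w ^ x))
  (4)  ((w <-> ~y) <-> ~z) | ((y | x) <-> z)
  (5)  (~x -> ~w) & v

2

(1): at (0,0,0,0,0) it gives 0, but φ = 1 — eliminated.
(3): at (0,0,1,0,1) it gives 0, but φ = 1 — eliminated.
(4): at (0,0,0,1,0) it gives 1, but φ = 0 — eliminated.
(5): at (0,0,0,0,0) it gives 0, but φ = 1 — eliminated.
(2) is the remaining candidate, and it agrees with φ on all 32 inputs.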